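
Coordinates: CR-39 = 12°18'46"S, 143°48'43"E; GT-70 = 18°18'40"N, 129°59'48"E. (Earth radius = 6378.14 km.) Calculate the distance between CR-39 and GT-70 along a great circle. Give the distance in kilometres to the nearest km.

3731 km

CR-39: φ = -12.31278°, λ = +143.81194°
GT-70: φ = +18.31111°, λ = +129.99667°
Δφ = 30.6239°,  Δλ = -13.8153°
a = sin²(Δφ/2) + cos φ₁ cos φ₂ sin²(Δλ/2) = 0.083152
c = 2·arcsin(√a) = 0.585027 rad = 33.5196°
d = R·c = 6378.14 × 0.585027 = 3731.4 km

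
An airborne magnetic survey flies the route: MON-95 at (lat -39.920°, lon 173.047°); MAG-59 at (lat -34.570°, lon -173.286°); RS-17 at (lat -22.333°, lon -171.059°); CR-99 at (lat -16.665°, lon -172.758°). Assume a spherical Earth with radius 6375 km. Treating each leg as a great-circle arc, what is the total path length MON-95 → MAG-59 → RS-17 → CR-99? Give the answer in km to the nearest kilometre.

MON-95→MAG-59: c = 0.211285 rad, d = 1346.94 km
MAG-59→RS-17: c = 0.216273 rad, d = 1378.74 km
RS-17→CR-99: c = 0.102794 rad, d = 655.31 km
Total = 1346.94 + 1378.74 + 655.31 = 3381.00 km

3381 km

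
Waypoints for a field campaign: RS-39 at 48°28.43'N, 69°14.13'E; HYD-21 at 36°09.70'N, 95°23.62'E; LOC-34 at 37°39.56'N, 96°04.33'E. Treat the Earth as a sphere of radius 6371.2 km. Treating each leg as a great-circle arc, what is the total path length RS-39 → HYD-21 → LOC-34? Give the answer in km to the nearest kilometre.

2707 km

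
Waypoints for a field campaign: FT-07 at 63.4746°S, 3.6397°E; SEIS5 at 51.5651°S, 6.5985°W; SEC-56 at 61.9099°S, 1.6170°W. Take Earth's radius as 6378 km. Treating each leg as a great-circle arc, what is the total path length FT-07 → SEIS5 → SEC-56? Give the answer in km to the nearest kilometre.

FT-07→SEIS5: c = 0.228292 rad, d = 1456.04 km
SEIS5→SEC-56: c = 0.186607 rad, d = 1190.18 km
Total = 1456.04 + 1190.18 = 2646.23 km

2646 km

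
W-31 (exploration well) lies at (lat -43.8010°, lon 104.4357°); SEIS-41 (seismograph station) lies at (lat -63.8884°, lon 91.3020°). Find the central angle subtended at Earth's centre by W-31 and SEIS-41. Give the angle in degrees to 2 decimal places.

Δφ = -20.0874°,  Δλ = -13.1337°
a = sin²(Δφ/2) + cos φ₁ cos φ₂ sin²(Δλ/2) = 0.034570
c = 2·arcsin(√a) = 0.374035 rad = 21.4306°

21.43°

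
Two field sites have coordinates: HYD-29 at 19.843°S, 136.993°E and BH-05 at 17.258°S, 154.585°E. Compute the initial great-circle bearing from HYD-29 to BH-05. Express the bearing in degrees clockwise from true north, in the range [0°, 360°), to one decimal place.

84.1°

Δλ = 17.5920°
y = sin Δλ · cos φ₂ = 0.288630
x = cos φ₁ sin φ₂ − sin φ₁ cos φ₂ cos Δλ = 0.029941
θ = atan2(y, x) = 84.0775° → 84.0775° (mod 360°)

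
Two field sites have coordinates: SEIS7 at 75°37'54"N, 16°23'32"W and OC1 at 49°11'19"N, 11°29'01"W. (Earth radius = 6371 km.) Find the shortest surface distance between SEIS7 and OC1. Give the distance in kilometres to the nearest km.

2949 km

SEIS7: φ = +75.63167°, λ = -16.39222°
OC1: φ = +49.18861°, λ = -11.48361°
Δφ = -26.4431°,  Δλ = 4.9086°
a = sin²(Δφ/2) + cos φ₁ cos φ₂ sin²(Δλ/2) = 0.052609
c = 2·arcsin(√a) = 0.462852 rad = 26.5195°
d = R·c = 6371 × 0.462852 = 2948.8 km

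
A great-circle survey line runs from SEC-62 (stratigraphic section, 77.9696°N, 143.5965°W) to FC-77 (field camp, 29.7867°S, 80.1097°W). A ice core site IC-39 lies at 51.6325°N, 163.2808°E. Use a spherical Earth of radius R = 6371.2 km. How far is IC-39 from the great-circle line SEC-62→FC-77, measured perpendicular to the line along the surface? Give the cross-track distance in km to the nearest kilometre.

δ₁₃ = central angle SEC-62→IC-39 = 0.565234 rad  (haversine)
θ₁₃ = bearing SEC-62→IC-39 = 247.972°,  θ₁₂ = bearing SEC-62→FC-77 = 121.850°
dₓₜ = R·arcsin(sin δ₁₃ · sin(θ₁₃ − θ₁₂)) = 6371.2·arcsin(0.53561·sin(126.122°)) = 2850.662 km
|dₓₜ| = 2850.662 km

2851 km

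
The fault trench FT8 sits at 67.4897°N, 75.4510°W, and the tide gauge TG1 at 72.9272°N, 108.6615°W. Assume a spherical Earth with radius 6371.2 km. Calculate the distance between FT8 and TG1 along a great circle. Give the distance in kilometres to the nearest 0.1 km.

1364.9 km

Δφ = 5.4375°,  Δλ = -33.2105°
a = sin²(Δφ/2) + cos φ₁ cos φ₂ sin²(Δλ/2) = 0.011429
c = 2·arcsin(√a) = 0.214226 rad = 12.2742°
d = R·c = 6371.2 × 0.214226 = 1364.9 km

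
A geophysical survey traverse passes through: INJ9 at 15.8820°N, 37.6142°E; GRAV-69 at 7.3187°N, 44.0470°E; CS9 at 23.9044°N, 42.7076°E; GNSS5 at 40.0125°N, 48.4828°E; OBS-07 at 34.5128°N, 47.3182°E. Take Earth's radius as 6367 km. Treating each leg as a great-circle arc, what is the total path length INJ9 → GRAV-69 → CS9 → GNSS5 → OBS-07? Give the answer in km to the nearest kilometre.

5519 km

INJ9→GRAV-69: c = 0.185492 rad, d = 1181.03 km
GRAV-69→CS9: c = 0.290342 rad, d = 1848.61 km
CS9→GNSS5: c = 0.293677 rad, d = 1869.84 km
GNSS5→OBS-07: c = 0.097339 rad, d = 619.76 km
Total = 1181.03 + 1848.61 + 1869.84 + 619.76 = 5519.23 km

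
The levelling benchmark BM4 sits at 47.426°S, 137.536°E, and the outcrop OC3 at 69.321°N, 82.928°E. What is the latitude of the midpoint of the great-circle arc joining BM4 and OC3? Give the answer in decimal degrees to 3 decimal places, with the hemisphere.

12.127°N

Bx = cos φ₂ cos Δλ = 0.204523,  By = cos φ₂ sin Δλ = -0.287876
φₘ = atan2(sin φ₁ + sin φ₂, √((cos φ₁ + Bx)² + By²)) = 12.12711°
λₘ = λ₁ + atan2(By, cos φ₁ + Bx) = 119.44187°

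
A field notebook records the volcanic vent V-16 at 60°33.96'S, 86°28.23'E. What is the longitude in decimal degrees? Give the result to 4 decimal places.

86.4705°E

86° + 28.23′/60 = 86 + 0.47050 = 86.4705°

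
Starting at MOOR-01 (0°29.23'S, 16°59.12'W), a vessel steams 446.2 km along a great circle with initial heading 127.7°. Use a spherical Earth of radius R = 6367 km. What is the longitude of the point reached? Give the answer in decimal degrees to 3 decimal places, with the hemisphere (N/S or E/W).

13.805°W

MOOR-01: φ = -0.48717°, λ = -16.98533°
δ = d/R = 446.2/6367 = 0.070080 rad
φ₂ = arcsin(sin φ₁ cos δ + cos φ₁ sin δ cos θ)
   = arcsin(-0.00850·0.99755 + 0.99996·0.07002·-0.61153) = -2.94062°
λ₂ = λ₁ + atan2(sin θ sin δ cos φ₁, cos δ − sin φ₁ sin φ₂) = -13.80512°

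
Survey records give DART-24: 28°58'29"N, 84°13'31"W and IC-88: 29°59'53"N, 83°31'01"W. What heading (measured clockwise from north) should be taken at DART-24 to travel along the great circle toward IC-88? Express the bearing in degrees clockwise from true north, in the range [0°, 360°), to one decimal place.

DART-24: φ = +28.97472°, λ = -84.22528°
IC-88: φ = +29.99806°, λ = -83.51694°
Δλ = 0.7083°
y = sin Δλ · cos φ₂ = 0.010706
x = cos φ₁ sin φ₂ − sin φ₁ cos φ₂ cos Δλ = 0.017892
θ = atan2(y, x) = 30.8964° → 30.8964° (mod 360°)

30.9°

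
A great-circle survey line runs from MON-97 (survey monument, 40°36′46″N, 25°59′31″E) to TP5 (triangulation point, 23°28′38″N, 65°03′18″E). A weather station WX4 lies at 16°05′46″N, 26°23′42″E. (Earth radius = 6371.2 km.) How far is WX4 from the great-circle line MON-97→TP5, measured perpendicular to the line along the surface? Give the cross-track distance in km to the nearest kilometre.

2607 km

MON-97: φ = +40.61278°, λ = +25.99194°
TP5: φ = +23.47722°, λ = +65.05500°
WX4: φ = +16.09611°, λ = +26.39500°
δ₁₃ = central angle MON-97→WX4 = 0.427940 rad  (haversine)
θ₁₃ = bearing MON-97→WX4 = 179.067°,  θ₁₂ = bearing MON-97→TP5 = 105.580°
dₓₜ = R·arcsin(sin δ₁₃ · sin(θ₁₃ − θ₁₂)) = 6371.2·arcsin(0.41500·sin(73.487°)) = 2607.134 km
|dₓₜ| = 2607.134 km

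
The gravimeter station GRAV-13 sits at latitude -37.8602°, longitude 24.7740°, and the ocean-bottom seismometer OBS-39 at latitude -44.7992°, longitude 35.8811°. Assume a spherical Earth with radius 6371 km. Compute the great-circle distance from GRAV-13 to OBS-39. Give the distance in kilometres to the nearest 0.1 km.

1204.5 km

Δφ = -6.9390°,  Δλ = 11.1071°
a = sin²(Δφ/2) + cos φ₁ cos φ₂ sin²(Δλ/2) = 0.008909
c = 2·arcsin(√a) = 0.189058 rad = 10.8322°
d = R·c = 6371 × 0.189058 = 1204.5 km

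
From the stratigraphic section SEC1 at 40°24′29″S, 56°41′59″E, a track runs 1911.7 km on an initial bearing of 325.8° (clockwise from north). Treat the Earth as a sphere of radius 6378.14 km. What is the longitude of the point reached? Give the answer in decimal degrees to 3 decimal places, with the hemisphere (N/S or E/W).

SEC1: φ = -40.40806°, λ = +56.69972°
δ = d/R = 1911.7/6378.14 = 0.299727 rad
φ₂ = arcsin(sin φ₁ cos δ + cos φ₁ sin δ cos θ)
   = arcsin(-0.64823·0.95542 + 0.76145·0.29526·0.82708) = -25.68221°
λ₂ = λ₁ + atan2(sin θ sin δ cos φ₁, cos δ − sin φ₁ sin φ₂) = 46.08800°

46.088°E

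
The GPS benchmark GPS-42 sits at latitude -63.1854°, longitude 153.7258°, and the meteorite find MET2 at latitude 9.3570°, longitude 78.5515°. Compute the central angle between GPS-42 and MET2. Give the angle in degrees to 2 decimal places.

91.79°

Δφ = 72.5424°,  Δλ = -75.1743°
a = sin²(Δφ/2) + cos φ₁ cos φ₂ sin²(Δλ/2) = 0.515605
c = 2·arcsin(√a) = 1.602012 rad = 91.7885°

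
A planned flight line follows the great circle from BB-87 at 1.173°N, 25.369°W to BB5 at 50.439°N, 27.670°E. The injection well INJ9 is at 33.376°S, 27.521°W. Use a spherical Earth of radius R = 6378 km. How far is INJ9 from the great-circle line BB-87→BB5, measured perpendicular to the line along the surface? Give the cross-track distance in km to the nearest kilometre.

δ₁₃ = central angle BB-87→INJ9 = 0.604031 rad  (haversine)
θ₁₃ = bearing BB-87→INJ9 = 183.165°,  θ₁₂ = bearing BB-87→BB5 = 33.705°
dₓₜ = R·arcsin(sin δ₁₃ · sin(θ₁₃ − θ₁₂)) = 6378·arcsin(0.56797·sin(149.460°)) = 1867.272 km
|dₓₜ| = 1867.272 km

1867 km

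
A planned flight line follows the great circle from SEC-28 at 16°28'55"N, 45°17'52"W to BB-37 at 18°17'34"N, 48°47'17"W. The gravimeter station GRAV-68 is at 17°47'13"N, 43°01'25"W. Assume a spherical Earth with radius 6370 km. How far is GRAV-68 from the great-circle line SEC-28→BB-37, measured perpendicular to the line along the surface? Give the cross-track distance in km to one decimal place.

244.9 km

SEC-28: φ = +16.48194°, λ = -45.29778°
BB-37: φ = +18.29278°, λ = -48.78806°
GRAV-68: φ = +17.78694°, λ = -43.02361°
δ₁₃ = central angle SEC-28→GRAV-68 = 0.044242 rad  (haversine)
θ₁₃ = bearing SEC-28→GRAV-68 = 58.684°,  θ₁₂ = bearing SEC-28→BB-37 = 299.045°
dₓₜ = R·arcsin(sin δ₁₃ · sin(θ₁₃ − θ₁₂)) = 6370·arcsin(0.04423·sin(-240.360°)) = 244.926 km
|dₓₜ| = 244.926 km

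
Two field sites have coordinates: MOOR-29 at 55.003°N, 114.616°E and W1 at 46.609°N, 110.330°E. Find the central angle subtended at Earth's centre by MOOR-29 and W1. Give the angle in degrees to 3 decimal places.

Δφ = -8.3940°,  Δλ = -4.2860°
a = sin²(Δφ/2) + cos φ₁ cos φ₂ sin²(Δλ/2) = 0.005907
c = 2·arcsin(√a) = 0.153867 rad = 8.8159°

8.816°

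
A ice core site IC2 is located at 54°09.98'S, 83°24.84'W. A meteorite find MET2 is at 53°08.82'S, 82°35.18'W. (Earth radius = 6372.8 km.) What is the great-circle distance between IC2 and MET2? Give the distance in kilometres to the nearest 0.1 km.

125.8 km

IC2: φ = -54.16633°, λ = -83.41400°
MET2: φ = -53.14700°, λ = -82.58633°
Δφ = 1.0193°,  Δλ = 0.8277°
a = sin²(Δφ/2) + cos φ₁ cos φ₂ sin²(Δλ/2) = 0.000097
c = 2·arcsin(√a) = 0.019743 rad = 1.1312°
d = R·c = 6372.8 × 0.019743 = 125.8 km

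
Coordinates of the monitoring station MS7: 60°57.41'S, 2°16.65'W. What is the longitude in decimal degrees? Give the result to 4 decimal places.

2° + 16.65′/60 = 2 + 0.27750 = 2.2775°

2.2775°W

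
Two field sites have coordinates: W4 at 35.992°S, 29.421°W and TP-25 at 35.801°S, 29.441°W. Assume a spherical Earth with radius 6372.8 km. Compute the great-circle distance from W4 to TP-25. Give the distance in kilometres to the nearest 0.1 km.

Δφ = 0.1910°,  Δλ = -0.0200°
a = sin²(Δφ/2) + cos φ₁ cos φ₂ sin²(Δλ/2) = 0.000003
c = 2·arcsin(√a) = 0.003346 rad = 0.1917°
d = R·c = 6372.8 × 0.003346 = 21.3 km

21.3 km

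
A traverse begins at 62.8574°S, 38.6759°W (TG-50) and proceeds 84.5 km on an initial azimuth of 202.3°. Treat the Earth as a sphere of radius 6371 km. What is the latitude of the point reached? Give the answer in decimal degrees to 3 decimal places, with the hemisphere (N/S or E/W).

63.559°S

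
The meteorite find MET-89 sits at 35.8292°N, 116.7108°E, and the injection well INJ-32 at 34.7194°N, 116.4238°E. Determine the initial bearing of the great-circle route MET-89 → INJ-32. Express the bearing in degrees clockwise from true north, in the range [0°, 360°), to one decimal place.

Δλ = -0.2870°
y = sin Δλ · cos φ₂ = -0.004117
x = cos φ₁ sin φ₂ − sin φ₁ cos φ₂ cos Δλ = -0.019362
θ = atan2(y, x) = -167.9955° → 192.0045° (mod 360°)

192.0°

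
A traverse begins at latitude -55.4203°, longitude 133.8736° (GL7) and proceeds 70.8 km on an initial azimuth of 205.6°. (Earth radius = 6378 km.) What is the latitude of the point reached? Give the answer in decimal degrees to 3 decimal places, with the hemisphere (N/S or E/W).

55.993°S

δ = d/R = 70.8/6378 = 0.011101 rad
φ₂ = arcsin(sin φ₁ cos δ + cos φ₁ sin δ cos θ)
   = arcsin(-0.82334·0.99994 + 0.56755·0.01110·-0.90183) = -55.99291°
λ₂ = λ₁ + atan2(sin θ sin δ cos φ₁, cos δ − sin φ₁ sin φ₂) = 133.38224°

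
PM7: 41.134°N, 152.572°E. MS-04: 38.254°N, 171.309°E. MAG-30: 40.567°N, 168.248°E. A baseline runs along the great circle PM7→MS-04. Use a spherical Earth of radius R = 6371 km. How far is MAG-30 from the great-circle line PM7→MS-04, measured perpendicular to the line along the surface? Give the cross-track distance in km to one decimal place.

δ₁₃ = central angle PM7→MAG-30 = 0.206911 rad  (haversine)
θ₁₃ = bearing PM7→MAG-30 = 87.575°,  θ₁₂ = bearing PM7→MS-04 = 95.180°
dₓₜ = R·arcsin(sin δ₁₃ · sin(θ₁₃ − θ₁₂)) = 6371·arcsin(0.20544·sin(-7.605°)) = -173.228 km
|dₓₜ| = 173.228 km

173.2 km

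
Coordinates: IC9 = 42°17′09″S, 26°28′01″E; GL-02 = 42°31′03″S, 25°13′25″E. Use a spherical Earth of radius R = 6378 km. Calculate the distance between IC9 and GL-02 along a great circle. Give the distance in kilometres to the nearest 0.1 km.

IC9: φ = -42.28583°, λ = +26.46694°
GL-02: φ = -42.51750°, λ = +25.22361°
Δφ = -0.2317°,  Δλ = -1.2433°
a = sin²(Δφ/2) + cos φ₁ cos φ₂ sin²(Δλ/2) = 0.000068
c = 2·arcsin(√a) = 0.016526 rad = 0.9469°
d = R·c = 6378 × 0.016526 = 105.4 km

105.4 km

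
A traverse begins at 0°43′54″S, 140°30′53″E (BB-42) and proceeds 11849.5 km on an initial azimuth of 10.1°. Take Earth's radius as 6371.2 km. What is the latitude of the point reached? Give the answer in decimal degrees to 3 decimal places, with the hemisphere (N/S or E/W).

71.302°N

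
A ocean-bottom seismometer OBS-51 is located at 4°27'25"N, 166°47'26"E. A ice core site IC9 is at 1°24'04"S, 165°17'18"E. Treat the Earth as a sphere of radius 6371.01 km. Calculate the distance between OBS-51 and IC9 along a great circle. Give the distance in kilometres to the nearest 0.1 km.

OBS-51: φ = +4.45694°, λ = +166.79056°
IC9: φ = -1.40111°, λ = +165.28833°
Δφ = -5.8581°,  Δλ = -1.5022°
a = sin²(Δφ/2) + cos φ₁ cos φ₂ sin²(Δλ/2) = 0.002782
c = 2·arcsin(√a) = 0.105545 rad = 6.0473°
d = R·c = 6371.01 × 0.105545 = 672.4 km

672.4 km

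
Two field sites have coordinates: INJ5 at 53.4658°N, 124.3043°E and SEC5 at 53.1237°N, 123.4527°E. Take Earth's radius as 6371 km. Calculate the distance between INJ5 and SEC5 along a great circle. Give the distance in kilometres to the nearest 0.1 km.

68.2 km

Δφ = -0.3421°,  Δλ = -0.8516°
a = sin²(Δφ/2) + cos φ₁ cos φ₂ sin²(Δλ/2) = 0.000029
c = 2·arcsin(√a) = 0.010704 rad = 0.6133°
d = R·c = 6371 × 0.010704 = 68.2 km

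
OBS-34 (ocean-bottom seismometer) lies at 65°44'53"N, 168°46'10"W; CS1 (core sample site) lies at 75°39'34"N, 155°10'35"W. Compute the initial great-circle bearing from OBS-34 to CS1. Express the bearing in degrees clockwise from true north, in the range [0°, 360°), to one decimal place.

OBS-34: φ = +65.74806°, λ = -168.76944°
CS1: φ = +75.65944°, λ = -155.17639°
Δλ = 13.5931°
y = sin Δλ · cos φ₂ = 0.058212
x = cos φ₁ sin φ₂ − sin φ₁ cos φ₂ cos Δλ = 0.178450
θ = atan2(y, x) = 18.0667° → 18.0667° (mod 360°)

18.1°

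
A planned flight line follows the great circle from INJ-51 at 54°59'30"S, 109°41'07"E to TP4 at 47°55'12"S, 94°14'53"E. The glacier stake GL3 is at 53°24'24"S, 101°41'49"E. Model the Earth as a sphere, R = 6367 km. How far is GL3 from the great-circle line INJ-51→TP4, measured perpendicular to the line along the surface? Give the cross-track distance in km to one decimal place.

138.1 km

INJ-51: φ = -54.99167°, λ = +109.68528°
TP4: φ = -47.92000°, λ = +94.24806°
GL3: φ = -53.40667°, λ = +101.69694°
δ₁₃ = central angle INJ-51→GL3 = 0.086064 rad  (haversine)
θ₁₃ = bearing INJ-51→GL3 = 285.466°,  θ₁₂ = bearing INJ-51→TP4 = 300.076°
dₓₜ = R·arcsin(sin δ₁₃ · sin(θ₁₃ − θ₁₂)) = 6367·arcsin(0.08596·sin(-14.610°)) = -138.060 km
|dₓₜ| = 138.060 km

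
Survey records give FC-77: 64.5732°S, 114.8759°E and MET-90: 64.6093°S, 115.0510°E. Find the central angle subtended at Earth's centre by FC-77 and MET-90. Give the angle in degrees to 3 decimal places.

0.083°

Δφ = -0.0361°,  Δλ = 0.1751°
a = sin²(Δφ/2) + cos φ₁ cos φ₂ sin²(Δλ/2) = 0.000001
c = 2·arcsin(√a) = 0.001455 rad = 0.0834°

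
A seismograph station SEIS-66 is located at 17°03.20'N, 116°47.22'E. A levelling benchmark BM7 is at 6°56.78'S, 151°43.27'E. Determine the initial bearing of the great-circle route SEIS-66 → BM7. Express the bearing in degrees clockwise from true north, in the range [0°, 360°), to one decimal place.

121.9°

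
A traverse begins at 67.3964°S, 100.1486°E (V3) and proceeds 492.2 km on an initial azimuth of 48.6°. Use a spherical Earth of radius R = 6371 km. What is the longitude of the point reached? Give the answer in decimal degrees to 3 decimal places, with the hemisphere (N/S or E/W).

107.811°E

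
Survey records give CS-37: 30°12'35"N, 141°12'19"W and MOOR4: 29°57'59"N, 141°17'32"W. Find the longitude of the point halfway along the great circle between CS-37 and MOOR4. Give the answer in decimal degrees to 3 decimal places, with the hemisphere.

CS-37: φ = +30.20972°, λ = -141.20528°
MOOR4: φ = +29.96639°, λ = -141.29222°
Bx = cos φ₂ cos Δλ = 0.866318,  By = cos φ₂ sin Δλ = -0.001315
φₘ = atan2(sin φ₁ + sin φ₂, √((cos φ₁ + Bx)² + By²)) = 30.08806°
λₘ = λ₁ + atan2(By, cos φ₁ + Bx) = -141.24880°

141.249°W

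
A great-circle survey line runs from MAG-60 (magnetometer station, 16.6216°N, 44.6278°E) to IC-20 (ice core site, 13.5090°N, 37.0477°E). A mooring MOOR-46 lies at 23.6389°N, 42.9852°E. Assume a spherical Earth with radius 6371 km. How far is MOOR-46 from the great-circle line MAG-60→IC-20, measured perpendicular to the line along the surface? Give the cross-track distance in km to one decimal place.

δ₁₃ = central angle MAG-60→MOOR-46 = 0.125393 rad  (haversine)
θ₁₃ = bearing MAG-60→MOOR-46 = 347.880°,  θ₁₂ = bearing MAG-60→IC-20 = 247.982°
dₓₜ = R·arcsin(sin δ₁₃ · sin(θ₁₃ − θ₁₂)) = 6371·arcsin(0.12506·sin(99.897°)) = 786.928 km
|dₓₜ| = 786.928 km

786.9 km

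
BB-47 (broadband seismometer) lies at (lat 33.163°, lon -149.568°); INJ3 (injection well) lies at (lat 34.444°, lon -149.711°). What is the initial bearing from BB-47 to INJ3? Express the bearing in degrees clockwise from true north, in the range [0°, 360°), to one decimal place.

Δλ = -0.1430°
y = sin Δλ · cos φ₂ = -0.002058
x = cos φ₁ sin φ₂ − sin φ₁ cos φ₂ cos Δλ = 0.022357
θ = atan2(y, x) = -5.2599° → 354.7401° (mod 360°)

354.7°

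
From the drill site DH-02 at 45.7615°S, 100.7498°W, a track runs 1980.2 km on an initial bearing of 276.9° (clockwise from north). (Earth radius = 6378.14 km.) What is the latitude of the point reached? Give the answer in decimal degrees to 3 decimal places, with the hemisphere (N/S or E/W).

41.040°S

δ = d/R = 1980.2/6378.14 = 0.310467 rad
φ₂ = arcsin(sin φ₁ cos δ + cos φ₁ sin δ cos θ)
   = arcsin(-0.71644·0.95219 + 0.69765·0.30550·0.12014) = -41.03991°
λ₂ = λ₁ + atan2(sin θ sin δ cos φ₁, cos δ − sin φ₁ sin φ₂) = -124.45978°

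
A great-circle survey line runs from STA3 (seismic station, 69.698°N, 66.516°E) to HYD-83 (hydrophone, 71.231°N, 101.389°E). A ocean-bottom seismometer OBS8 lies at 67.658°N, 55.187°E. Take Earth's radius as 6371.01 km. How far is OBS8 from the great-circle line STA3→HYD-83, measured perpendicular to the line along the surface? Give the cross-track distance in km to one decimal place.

δ₁₃ = central angle STA3→OBS8 = 0.080068 rad  (haversine)
θ₁₃ = bearing STA3→OBS8 = 249.010°,  θ₁₂ = bearing STA3→HYD-83 = 66.251°
dₓₜ = R·arcsin(sin δ₁₃ · sin(θ₁₃ − θ₁₂)) = 6371.01·arcsin(0.07998·sin(182.759°)) = -24.525 km
|dₓₜ| = 24.525 km

24.5 km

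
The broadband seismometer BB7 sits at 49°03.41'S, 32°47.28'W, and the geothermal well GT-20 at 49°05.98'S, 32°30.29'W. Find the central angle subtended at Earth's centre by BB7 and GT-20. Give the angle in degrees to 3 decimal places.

BB7: φ = -49.05683°, λ = -32.78800°
GT-20: φ = -49.09967°, λ = -32.50483°
Δφ = -0.0428°,  Δλ = 0.2832°
a = sin²(Δφ/2) + cos φ₁ cos φ₂ sin²(Δλ/2) = 0.000003
c = 2·arcsin(√a) = 0.003322 rad = 0.1904°

0.190°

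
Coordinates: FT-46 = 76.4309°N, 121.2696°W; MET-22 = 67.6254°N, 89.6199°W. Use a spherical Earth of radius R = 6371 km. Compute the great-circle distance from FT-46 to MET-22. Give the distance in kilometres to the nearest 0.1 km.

Δφ = -8.8055°,  Δλ = 31.6497°
a = sin²(Δφ/2) + cos φ₁ cos φ₂ sin²(Δλ/2) = 0.012535
c = 2·arcsin(√a) = 0.224386 rad = 12.8564°
d = R·c = 6371 × 0.224386 = 1429.6 km

1429.6 km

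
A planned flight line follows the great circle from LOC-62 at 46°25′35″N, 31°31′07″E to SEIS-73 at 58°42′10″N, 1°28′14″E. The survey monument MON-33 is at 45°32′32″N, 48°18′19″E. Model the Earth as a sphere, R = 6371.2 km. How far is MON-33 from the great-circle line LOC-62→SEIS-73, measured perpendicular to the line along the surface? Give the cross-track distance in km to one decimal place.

947.9 km

LOC-62: φ = +46.42639°, λ = +31.51861°
SEIS-73: φ = +58.70278°, λ = +1.47056°
MON-33: φ = +45.54222°, λ = +48.30528°
δ₁₃ = central angle LOC-62→MON-33 = 0.203779 rad  (haversine)
θ₁₃ = bearing LOC-62→MON-33 = 88.247°,  θ₁₂ = bearing LOC-62→SEIS-73 = 315.338°
dₓₜ = R·arcsin(sin δ₁₃ · sin(θ₁₃ − θ₁₂)) = 6371.2·arcsin(0.20237·sin(-227.092°)) = 947.872 km
|dₓₜ| = 947.872 km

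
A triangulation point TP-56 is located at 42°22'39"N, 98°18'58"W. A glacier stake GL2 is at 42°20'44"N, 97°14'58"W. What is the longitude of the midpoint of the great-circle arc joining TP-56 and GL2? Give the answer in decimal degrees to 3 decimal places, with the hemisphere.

97.783°W

TP-56: φ = +42.37750°, λ = -98.31611°
GL2: φ = +42.34556°, λ = -97.24944°
Bx = cos φ₂ cos Δλ = 0.738968,  By = cos φ₂ sin Δλ = 0.013759
φₘ = atan2(sin φ₁ + sin φ₂, √((cos φ₁ + Bx)² + By²)) = 42.36276°
λₘ = λ₁ + atan2(By, cos φ₁ + Bx) = -97.78264°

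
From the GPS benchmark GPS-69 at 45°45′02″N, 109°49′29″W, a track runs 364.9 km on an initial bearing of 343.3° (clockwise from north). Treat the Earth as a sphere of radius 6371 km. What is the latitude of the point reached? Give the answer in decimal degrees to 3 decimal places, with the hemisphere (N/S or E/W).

GPS-69: φ = +45.75056°, λ = -109.82472°
δ = d/R = 364.9/6371 = 0.057275 rad
φ₂ = arcsin(sin φ₁ cos δ + cos φ₁ sin δ cos θ)
   = arcsin(0.71631·0.99836 + 0.69778·0.05724·0.95782) = 48.88517°
λ₂ = λ₁ + atan2(sin θ sin δ cos φ₁, cos δ − sin φ₁ sin φ₂) = -111.25817°

48.885°N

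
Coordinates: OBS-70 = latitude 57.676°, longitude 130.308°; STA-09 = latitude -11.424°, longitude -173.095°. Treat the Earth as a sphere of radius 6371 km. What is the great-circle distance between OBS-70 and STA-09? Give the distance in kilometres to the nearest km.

Δφ = -69.1000°,  Δλ = 56.5970°
a = sin²(Δφ/2) + cos φ₁ cos φ₂ sin²(Δλ/2) = 0.439419
c = 2·arcsin(√a) = 1.449336 rad = 83.0408°
d = R·c = 6371 × 1.449336 = 9233.7 km

9234 km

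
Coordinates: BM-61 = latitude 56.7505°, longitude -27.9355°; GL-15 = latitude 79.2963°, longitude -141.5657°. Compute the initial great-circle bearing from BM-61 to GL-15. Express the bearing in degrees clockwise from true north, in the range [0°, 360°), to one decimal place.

Δλ = -113.6302°
y = sin Δλ · cos φ₂ = -0.170157
x = cos φ₁ sin φ₂ − sin φ₁ cos φ₂ cos Δλ = 0.601005
θ = atan2(y, x) = -15.8079° → 344.1921° (mod 360°)

344.2°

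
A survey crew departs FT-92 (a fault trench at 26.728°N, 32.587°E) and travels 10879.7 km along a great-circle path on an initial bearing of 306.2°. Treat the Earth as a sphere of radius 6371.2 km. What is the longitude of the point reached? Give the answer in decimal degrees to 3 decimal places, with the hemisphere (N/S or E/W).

83.128°W

δ = d/R = 10879.7/6371.2 = 1.707637 rad
φ₂ = arcsin(sin φ₁ cos δ + cos φ₁ sin δ cos θ)
   = arcsin(0.44976·-0.13641 + 0.89315·0.99065·0.59061) = 27.46561°
λ₂ = λ₁ + atan2(sin θ sin δ cos φ₁, cos δ − sin φ₁ sin φ₂) = -83.12758°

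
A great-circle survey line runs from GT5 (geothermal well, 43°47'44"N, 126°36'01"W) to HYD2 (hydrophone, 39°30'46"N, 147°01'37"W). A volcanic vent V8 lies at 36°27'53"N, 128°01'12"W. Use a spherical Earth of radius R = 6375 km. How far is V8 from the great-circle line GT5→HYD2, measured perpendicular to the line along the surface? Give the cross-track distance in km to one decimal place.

785.9 km

GT5: φ = +43.79556°, λ = -126.60028°
HYD2: φ = +39.51278°, λ = -147.02694°
V8: φ = +36.46472°, λ = -128.02000°
δ₁₃ = central angle GT5→V8 = 0.129336 rad  (haversine)
θ₁₃ = bearing GT5→V8 = 188.887°,  θ₁₂ = bearing GT5→HYD2 = 261.320°
dₓₜ = R·arcsin(sin δ₁₃ · sin(θ₁₃ − θ₁₂)) = 6375·arcsin(0.12898·sin(-72.433°)) = -785.865 km
|dₓₜ| = 785.865 km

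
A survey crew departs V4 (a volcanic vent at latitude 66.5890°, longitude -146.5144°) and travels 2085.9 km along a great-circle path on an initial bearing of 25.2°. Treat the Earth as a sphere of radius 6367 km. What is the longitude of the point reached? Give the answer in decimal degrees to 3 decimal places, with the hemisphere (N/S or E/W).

δ = d/R = 2085.9/6367 = 0.327611 rad
φ₂ = arcsin(sin φ₁ cos δ + cos φ₁ sin δ cos θ)
   = arcsin(0.91768·0.94681 + 0.39732·0.32178·0.90483) = 79.91670°
λ₂ = λ₁ + atan2(sin θ sin δ cos φ₁, cos δ − sin φ₁ sin φ₂) = -95.02005°

95.020°W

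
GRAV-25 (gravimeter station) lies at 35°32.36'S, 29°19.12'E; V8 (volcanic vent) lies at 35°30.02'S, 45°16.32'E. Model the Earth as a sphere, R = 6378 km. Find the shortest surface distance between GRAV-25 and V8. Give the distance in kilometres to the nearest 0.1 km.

1443.8 km

GRAV-25: φ = -35.53933°, λ = +29.31867°
V8: φ = -35.50033°, λ = +45.27200°
Δφ = 0.0390°,  Δλ = 15.9533°
a = sin²(Δφ/2) + cos φ₁ cos φ₂ sin²(Δλ/2) = 0.012757
c = 2·arcsin(√a) = 0.226378 rad = 12.9705°
d = R·c = 6378 × 0.226378 = 1443.8 km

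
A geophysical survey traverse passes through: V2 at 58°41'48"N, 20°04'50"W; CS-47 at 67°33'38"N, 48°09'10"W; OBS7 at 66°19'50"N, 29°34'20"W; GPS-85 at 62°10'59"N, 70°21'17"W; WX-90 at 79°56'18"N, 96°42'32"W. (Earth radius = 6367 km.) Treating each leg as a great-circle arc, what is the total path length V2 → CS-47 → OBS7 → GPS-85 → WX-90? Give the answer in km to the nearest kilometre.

6639 km

V2: φ = +58.69667°, λ = -20.08056°
CS-47: φ = +67.56056°, λ = -48.15278°
OBS7: φ = +66.33056°, λ = -29.57222°
GPS-85: φ = +62.18306°, λ = -70.35472°
WX-90: φ = +79.93833°, λ = -96.70889°
V2→CS-47: c = 0.266398 rad, d = 1696.15 km
CS-47→OBS7: c = 0.128289 rad, d = 816.82 km
OBS7→GPS-85: c = 0.311438 rad, d = 1982.93 km
GPS-85→WX-90: c = 0.336566 rad, d = 2142.91 km
Total = 1696.15 + 816.82 + 1982.93 + 2142.91 = 6638.81 km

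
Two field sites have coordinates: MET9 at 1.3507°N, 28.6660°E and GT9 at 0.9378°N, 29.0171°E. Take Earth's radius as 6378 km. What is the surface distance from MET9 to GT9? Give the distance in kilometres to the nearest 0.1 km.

60.3 km

Δφ = -0.4129°,  Δλ = 0.3511°
a = sin²(Δφ/2) + cos φ₁ cos φ₂ sin²(Δλ/2) = 0.000022
c = 2·arcsin(√a) = 0.009459 rad = 0.5419°
d = R·c = 6378 × 0.009459 = 60.3 km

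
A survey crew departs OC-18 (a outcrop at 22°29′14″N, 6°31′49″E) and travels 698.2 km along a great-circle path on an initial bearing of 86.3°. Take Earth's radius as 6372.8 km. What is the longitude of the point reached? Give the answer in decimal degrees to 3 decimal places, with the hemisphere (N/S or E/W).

13.325°E

OC-18: φ = +22.48722°, λ = +6.53028°
δ = d/R = 698.2/6372.8 = 0.109559 rad
φ₂ = arcsin(sin φ₁ cos δ + cos φ₁ sin δ cos θ)
   = arcsin(0.38248·0.99400 + 0.92396·0.10934·0.06453) = 22.74955°
λ₂ = λ₁ + atan2(sin θ sin δ cos φ₁, cos δ − sin φ₁ sin φ₂) = 13.32526°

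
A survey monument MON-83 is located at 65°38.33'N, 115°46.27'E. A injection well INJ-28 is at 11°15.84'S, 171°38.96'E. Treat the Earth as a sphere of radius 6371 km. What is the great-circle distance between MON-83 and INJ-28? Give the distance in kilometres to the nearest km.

9695 km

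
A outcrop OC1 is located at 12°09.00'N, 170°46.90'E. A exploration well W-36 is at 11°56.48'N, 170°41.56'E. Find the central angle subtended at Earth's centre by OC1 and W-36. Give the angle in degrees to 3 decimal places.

0.226°

OC1: φ = +12.15000°, λ = +170.78167°
W-36: φ = +11.94133°, λ = +170.69267°
Δφ = -0.2087°,  Δλ = -0.0890°
a = sin²(Δφ/2) + cos φ₁ cos φ₂ sin²(Δλ/2) = 0.000004
c = 2·arcsin(√a) = 0.003946 rad = 0.2261°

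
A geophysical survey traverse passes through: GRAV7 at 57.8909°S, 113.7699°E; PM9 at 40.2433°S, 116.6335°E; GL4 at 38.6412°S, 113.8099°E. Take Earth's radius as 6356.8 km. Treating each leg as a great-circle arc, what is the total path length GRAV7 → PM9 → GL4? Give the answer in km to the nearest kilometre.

2269 km

GRAV7→PM9: c = 0.309676 rad, d = 1968.55 km
PM9→GL4: c = 0.047222 rad, d = 300.18 km
Total = 1968.55 + 300.18 = 2268.72 km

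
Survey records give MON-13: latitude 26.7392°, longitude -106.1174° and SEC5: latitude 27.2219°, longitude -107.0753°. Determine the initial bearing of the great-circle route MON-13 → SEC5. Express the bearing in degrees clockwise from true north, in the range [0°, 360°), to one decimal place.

Δλ = -0.9579°
y = sin Δλ · cos φ₂ = -0.014866
x = cos φ₁ sin φ₂ − sin φ₁ cos φ₂ cos Δλ = 0.008481
θ = atan2(y, x) = -60.2970° → 299.7030° (mod 360°)

299.7°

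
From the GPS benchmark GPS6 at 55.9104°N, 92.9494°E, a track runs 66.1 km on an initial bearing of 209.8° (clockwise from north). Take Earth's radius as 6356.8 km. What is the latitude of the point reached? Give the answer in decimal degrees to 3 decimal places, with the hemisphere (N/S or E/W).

55.392°N

δ = d/R = 66.1/6356.8 = 0.010398 rad
φ₂ = arcsin(sin φ₁ cos δ + cos φ₁ sin δ cos θ)
   = arcsin(0.82816·0.99995 + 0.56049·0.01040·-0.86777) = 55.39229°
λ₂ = λ₁ + atan2(sin θ sin δ cos φ₁, cos δ − sin φ₁ sin φ₂) = 92.42808°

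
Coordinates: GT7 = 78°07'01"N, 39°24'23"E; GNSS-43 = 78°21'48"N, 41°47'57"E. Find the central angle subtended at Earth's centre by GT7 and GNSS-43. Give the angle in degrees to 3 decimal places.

GT7: φ = +78.11694°, λ = +39.40639°
GNSS-43: φ = +78.36333°, λ = +41.79917°
Δφ = 0.2464°,  Δλ = 2.3928°
a = sin²(Δφ/2) + cos φ₁ cos φ₂ sin²(Δλ/2) = 0.000023
c = 2·arcsin(√a) = 0.009535 rad = 0.5463°

0.546°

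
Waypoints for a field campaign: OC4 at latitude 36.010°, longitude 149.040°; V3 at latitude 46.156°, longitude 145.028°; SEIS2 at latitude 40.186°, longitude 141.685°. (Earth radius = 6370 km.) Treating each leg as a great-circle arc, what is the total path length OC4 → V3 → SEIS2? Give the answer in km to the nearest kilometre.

1893 km

OC4→V3: c = 0.184713 rad, d = 1176.62 km
V3→SEIS2: c = 0.112523 rad, d = 716.77 km
Total = 1176.62 + 716.77 = 1893.39 km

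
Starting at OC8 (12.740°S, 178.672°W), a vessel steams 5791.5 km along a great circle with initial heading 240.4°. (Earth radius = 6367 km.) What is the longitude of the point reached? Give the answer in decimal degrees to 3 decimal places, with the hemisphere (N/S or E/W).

δ = d/R = 5791.5/6367 = 0.909612 rad
φ₂ = arcsin(sin φ₁ cos δ + cos φ₁ sin δ cos θ)
   = arcsin(-0.22053·0.61405 + 0.97538·0.78927·-0.49394) = -31.04216°
λ₂ = λ₁ + atan2(sin θ sin δ cos φ₁, cos δ − sin φ₁ sin φ₂) = 128.10507°

128.105°E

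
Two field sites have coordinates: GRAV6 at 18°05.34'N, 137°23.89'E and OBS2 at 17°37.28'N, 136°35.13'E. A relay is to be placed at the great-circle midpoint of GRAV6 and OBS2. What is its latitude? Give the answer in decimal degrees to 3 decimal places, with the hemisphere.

17.856°N

GRAV6: φ = +18.08900°, λ = +137.39817°
OBS2: φ = +17.62133°, λ = +136.58550°
Bx = cos φ₂ cos Δλ = 0.952982,  By = cos φ₂ sin Δλ = -0.013518
φₘ = atan2(sin φ₁ + sin φ₂, √((cos φ₁ + Bx)² + By²)) = 17.85559°
λₘ = λ₁ + atan2(By, cos φ₁ + Bx) = 136.99130°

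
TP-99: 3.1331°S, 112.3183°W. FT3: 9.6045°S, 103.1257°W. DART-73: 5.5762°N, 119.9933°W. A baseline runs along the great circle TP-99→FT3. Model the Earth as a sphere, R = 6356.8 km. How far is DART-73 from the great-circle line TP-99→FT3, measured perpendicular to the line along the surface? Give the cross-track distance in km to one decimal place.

285.1 km

δ₁₃ = central angle TP-99→DART-73 = 0.202501 rad  (haversine)
θ₁₃ = bearing TP-99→DART-73 = 318.631°,  θ₁₂ = bearing TP-99→FT3 = 125.751°
dₓₜ = R·arcsin(sin δ₁₃ · sin(θ₁₃ − θ₁₂)) = 6356.8·arcsin(0.20112·sin(192.880°)) = -285.073 km
|dₓₜ| = 285.073 km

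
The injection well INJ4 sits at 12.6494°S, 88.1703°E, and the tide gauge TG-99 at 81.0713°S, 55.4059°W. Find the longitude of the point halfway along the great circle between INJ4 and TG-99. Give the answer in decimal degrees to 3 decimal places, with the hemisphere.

81.989°E

Bx = cos φ₂ cos Δλ = -0.124885,  By = cos φ₂ sin Δλ = -0.092154
φₘ = atan2(sin φ₁ + sin φ₂, √((cos φ₁ + Bx)² + By²)) = -54.65861°
λₘ = λ₁ + atan2(By, cos φ₁ + Bx) = 81.98877°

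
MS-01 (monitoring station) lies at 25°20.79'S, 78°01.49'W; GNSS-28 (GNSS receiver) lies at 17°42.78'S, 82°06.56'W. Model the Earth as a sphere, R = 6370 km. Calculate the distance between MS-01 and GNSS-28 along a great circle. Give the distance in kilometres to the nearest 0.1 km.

947.8 km

MS-01: φ = -25.34650°, λ = -78.02483°
GNSS-28: φ = -17.71300°, λ = -82.10933°
Δφ = 7.6335°,  Δλ = -4.0845°
a = sin²(Δφ/2) + cos φ₁ cos φ₂ sin²(Δλ/2) = 0.005524
c = 2·arcsin(√a) = 0.148788 rad = 8.5249°
d = R·c = 6370 × 0.148788 = 947.8 km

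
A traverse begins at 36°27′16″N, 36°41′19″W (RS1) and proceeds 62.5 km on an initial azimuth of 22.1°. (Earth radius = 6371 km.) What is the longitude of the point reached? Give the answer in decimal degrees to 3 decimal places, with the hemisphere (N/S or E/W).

RS1: φ = +36.45444°, λ = -36.68861°
δ = d/R = 62.5/6371 = 0.009810 rad
φ₂ = arcsin(sin φ₁ cos δ + cos φ₁ sin δ cos θ)
   = arcsin(0.59418·0.99995 + 0.80433·0.00981·0.92653) = 36.97493°
λ₂ = λ₁ + atan2(sin θ sin δ cos φ₁, cos δ − sin φ₁ sin φ₂) = -36.42392°

36.424°W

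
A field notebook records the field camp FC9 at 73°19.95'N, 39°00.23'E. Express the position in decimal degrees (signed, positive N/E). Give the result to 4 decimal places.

+73.3325°, +39.0038°

lat: 73.3325° N → +73.3325°
lon: 39.0038° E → +39.0038°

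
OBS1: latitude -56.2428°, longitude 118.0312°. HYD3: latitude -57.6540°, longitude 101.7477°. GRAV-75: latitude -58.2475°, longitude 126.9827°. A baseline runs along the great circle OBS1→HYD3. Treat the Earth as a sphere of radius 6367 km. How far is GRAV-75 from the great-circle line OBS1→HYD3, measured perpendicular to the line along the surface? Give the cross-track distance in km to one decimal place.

389.2 km

δ₁₃ = central angle OBS1→GRAV-75 = 0.091395 rad  (haversine)
θ₁₃ = bearing OBS1→GRAV-75 = 116.210°,  θ₁₂ = bearing OBS1→HYD3 = 254.193°
dₓₜ = R·arcsin(sin δ₁₃ · sin(θ₁₃ − θ₁₂)) = 6367·arcsin(0.09127·sin(-137.982°)) = -389.211 km
|dₓₜ| = 389.211 km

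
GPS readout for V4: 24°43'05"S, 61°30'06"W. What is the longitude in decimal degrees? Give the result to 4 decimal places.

61.5017°W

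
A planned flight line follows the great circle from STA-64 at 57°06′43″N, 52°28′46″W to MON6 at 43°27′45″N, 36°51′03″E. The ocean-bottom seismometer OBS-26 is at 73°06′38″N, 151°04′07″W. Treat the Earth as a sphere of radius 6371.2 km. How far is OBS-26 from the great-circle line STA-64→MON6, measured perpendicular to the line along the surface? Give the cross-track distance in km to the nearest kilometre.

4308 km

STA-64: φ = +57.11194°, λ = -52.47944°
MON6: φ = +43.46250°, λ = +36.85083°
OBS-26: φ = +73.11056°, λ = -151.06861°
δ₁₃ = central angle STA-64→OBS-26 = 0.676206 rad  (haversine)
θ₁₃ = bearing STA-64→OBS-26 = 332.677°,  θ₁₂ = bearing STA-64→MON6 = 63.214°
dₓₜ = R·arcsin(sin δ₁₃ · sin(θ₁₃ − θ₁₂)) = 6371.2·arcsin(0.62584·sin(269.463°)) = -4308.022 km
|dₓₜ| = 4308.022 km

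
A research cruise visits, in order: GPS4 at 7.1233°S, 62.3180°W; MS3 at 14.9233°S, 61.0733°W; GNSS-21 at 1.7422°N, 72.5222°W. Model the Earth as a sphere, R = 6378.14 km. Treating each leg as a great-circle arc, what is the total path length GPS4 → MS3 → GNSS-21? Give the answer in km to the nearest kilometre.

3122 km

GPS4→MS3: c = 0.137793 rad, d = 878.86 km
MS3→GNSS-21: c = 0.351732 rad, d = 2243.39 km
Total = 878.86 + 2243.39 = 3122.26 km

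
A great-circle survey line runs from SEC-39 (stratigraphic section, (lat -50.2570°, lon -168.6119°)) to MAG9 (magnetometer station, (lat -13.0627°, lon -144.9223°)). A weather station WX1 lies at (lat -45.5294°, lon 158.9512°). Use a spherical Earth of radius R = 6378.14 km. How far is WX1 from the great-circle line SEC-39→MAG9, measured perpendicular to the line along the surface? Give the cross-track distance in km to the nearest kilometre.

1967 km

δ₁₃ = central angle SEC-39→WX1 = 0.385210 rad  (haversine)
θ₁₃ = bearing SEC-39→WX1 = 269.753°,  θ₁₂ = bearing SEC-39→MAG9 = 35.863°
dₓₜ = R·arcsin(sin δ₁₃ · sin(θ₁₃ − θ₁₂)) = 6378.14·arcsin(0.37575·sin(233.889°)) = -1967.216 km
|dₓₜ| = 1967.216 km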